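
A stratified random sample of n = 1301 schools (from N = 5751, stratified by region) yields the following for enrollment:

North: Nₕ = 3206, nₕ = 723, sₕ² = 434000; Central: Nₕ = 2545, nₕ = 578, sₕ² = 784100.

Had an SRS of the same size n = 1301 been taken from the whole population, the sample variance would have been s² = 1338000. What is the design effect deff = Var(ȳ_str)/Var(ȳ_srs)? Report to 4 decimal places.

Var(ȳ_str) = Σ Wₕ²(1−fₕ)sₕ²/nₕ with Wₕ = Nₕ/5751:
  North: (3206/5751)²·(1−723/3206)·434000/723 = 144.47907
  Central: (2545/5751)²·(1−578/2545)·784100/578 = 205.3284
  → Var(ȳ_str) = 349.80747.
Var(ȳ_srs) = (1 − 1301/5751)·1338000/1301 = 795.78447.
deff = 349.80747 / 795.78447 = 0.4396.

0.4396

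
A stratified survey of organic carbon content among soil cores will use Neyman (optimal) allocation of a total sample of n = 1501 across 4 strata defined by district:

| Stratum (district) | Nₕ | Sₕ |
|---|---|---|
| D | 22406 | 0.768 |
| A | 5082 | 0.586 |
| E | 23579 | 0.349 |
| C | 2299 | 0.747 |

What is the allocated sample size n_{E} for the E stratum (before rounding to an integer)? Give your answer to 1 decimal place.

409.9

Neyman allocation: nₕ = n·NₕSₕ / Σⱼ NⱼSⱼ.
Σ NⱼSⱼ = 22406·0.768 + 5082·0.586 + 23579·0.349 + 2299·0.747 = 30132.284.
n_{E} = 1501·23579·0.349 / 30132.284 = 409.9.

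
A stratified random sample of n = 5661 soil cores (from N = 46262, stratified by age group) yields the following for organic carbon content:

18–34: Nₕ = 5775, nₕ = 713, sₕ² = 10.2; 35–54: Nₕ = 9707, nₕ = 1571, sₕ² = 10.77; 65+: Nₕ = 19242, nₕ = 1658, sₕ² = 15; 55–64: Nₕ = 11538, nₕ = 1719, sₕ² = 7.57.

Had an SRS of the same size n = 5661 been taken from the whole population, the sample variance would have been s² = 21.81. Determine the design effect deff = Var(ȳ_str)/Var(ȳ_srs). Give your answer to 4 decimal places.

0.6246

Var(ȳ_str) = Σ Wₕ²(1−fₕ)sₕ²/nₕ with Wₕ = Nₕ/46262:
  18–34: (5775/46262)²·(1−713/5775)·10.2/713 = 1.9540513 × 10^-4
  35–54: (9707/46262)²·(1−1571/9707)·10.77/1571 = 2.5298029 × 10^-4
  65+: (19242/46262)²·(1−1658/19242)·15/1658 = 0.0014302956
  55–64: (11538/46262)²·(1−1719/11538)·7.57/1719 = 2.3311434 × 10^-4
  → Var(ȳ_str) = 0.0021117954.
Var(ȳ_srs) = (1 − 5661/46262)·21.81/5661 = 0.003381231.
deff = 0.0021117954 / 0.003381231 = 0.6246.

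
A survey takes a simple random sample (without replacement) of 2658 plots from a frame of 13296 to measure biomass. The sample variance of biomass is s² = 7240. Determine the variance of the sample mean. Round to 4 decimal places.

Under SRS without replacement, Var(ȳ) = (1 − f)·s²/n with f = n/N = 2658/13296 = 0.19990975.
Var(ȳ) = (1 − 0.19990975)·7240/2658 = 0.80009025·2.7238525 = 2.1793279.

2.1793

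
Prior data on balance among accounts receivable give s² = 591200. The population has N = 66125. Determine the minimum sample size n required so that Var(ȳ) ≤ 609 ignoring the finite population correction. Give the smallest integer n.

971

Without fpc, n₀ = s²/D = 591200/609 = 970.7718.
Rounding up, n = 971.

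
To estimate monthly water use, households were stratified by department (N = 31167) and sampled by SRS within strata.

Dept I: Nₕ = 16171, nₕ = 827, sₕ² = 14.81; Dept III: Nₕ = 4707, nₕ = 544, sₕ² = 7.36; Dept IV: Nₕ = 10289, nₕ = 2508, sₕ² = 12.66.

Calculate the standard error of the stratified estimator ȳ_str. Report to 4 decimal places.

Var(ȳ_str) = Σₕ Wₕ²(1 − fₕ)sₕ²/nₕ with Wₕ = Nₕ/N, N = 31167.
Dept I: Wₕ = 0.51885007; term = 0.51885007²·(1 − 0.05114093)·14.81/827 = 0.0045744092.
Dept III: Wₕ = 0.15102512; term = 0.15102512²·(1 − 0.11557255)·7.36/544 = 2.7292261 × 10^-4.
Dept IV: Wₕ = 0.33012481; term = 0.33012481²·(1 − 0.24375547)·12.66/2508 = 4.160301 × 10^-4.
Sum = 0.0052633619.
SE = √(0.0052633619) = 0.0725.

0.0725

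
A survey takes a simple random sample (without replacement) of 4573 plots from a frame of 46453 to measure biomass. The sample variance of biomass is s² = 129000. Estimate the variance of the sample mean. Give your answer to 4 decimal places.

25.4321

Under SRS without replacement, Var(ȳ) = (1 − f)·s²/n with f = n/N = 4573/46453 = 0.09844359.
Var(ȳ) = (1 − 0.09844359)·129000/4573 = 0.90155641·28.209053 = 25.432053.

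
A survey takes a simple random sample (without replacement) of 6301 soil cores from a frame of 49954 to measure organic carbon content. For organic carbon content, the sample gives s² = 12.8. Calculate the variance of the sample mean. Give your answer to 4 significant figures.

Under SRS without replacement, Var(ȳ) = (1 − f)·s²/n with f = n/N = 6301/49954 = 0.12613605.
Var(ȳ) = (1 − 0.12613605)·12.8/6301 = 0.87386395·0.0020314236 = 0.0017751878.

0.001775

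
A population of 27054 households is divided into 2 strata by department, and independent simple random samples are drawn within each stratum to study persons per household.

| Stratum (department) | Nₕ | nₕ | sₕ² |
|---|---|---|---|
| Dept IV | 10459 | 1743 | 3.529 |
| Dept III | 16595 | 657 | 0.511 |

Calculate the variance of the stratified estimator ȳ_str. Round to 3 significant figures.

Var(ȳ_str) = Σₕ Wₕ²(1 − fₕ)sₕ²/nₕ with Wₕ = Nₕ/N, N = 27054.
Dept IV: Wₕ = 0.38659718; term = 0.38659718²·(1 − 0.16665073)·3.529/1743 = 2.5217306 × 10^-4.
Dept III: Wₕ = 0.61340282; term = 0.61340282²·(1 − 0.03959024)·0.511/657 = 2.8106297 × 10^-4.
Sum = 5.3323603 × 10^-4.

5.33 × 10^-4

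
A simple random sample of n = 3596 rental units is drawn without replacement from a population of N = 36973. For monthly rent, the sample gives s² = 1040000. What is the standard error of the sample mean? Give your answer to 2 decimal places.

16.16

Under SRS without replacement, Var(ȳ) = (1 − f)·s²/n with f = n/N = 3596/36973 = 0.09726016.
Var(ȳ) = (1 − 0.09726016)·1040000/3596 = 0.90273984·289.21023 = 261.0816.
SE(ȳ) = √(261.0816) = 16.16.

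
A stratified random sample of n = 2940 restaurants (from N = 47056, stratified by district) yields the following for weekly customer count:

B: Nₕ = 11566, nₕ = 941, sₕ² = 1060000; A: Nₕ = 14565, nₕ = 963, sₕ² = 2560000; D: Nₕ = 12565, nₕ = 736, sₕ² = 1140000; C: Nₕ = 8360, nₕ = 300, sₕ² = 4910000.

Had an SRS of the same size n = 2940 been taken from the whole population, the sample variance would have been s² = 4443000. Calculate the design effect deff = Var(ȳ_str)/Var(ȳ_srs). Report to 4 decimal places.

Var(ȳ_str) = Σ Wₕ²(1−fₕ)sₕ²/nₕ with Wₕ = Nₕ/47056:
  B: (11566/47056)²·(1−941/11566)·1060000/941 = 62.517032
  A: (14565/47056)²·(1−963/14565)·2560000/963 = 237.84659
  D: (12565/47056)²·(1−736/12565)·1140000/736 = 103.96988
  C: (8360/47056)²·(1−300/8360)·4910000/300 = 498.04839
  → Var(ȳ_str) = 902.38189.
Var(ȳ_srs) = (1 − 2940/47056)·4443000/2940 = 1416.8051.
deff = 902.38189 / 1416.8051 = 0.6369.

0.6369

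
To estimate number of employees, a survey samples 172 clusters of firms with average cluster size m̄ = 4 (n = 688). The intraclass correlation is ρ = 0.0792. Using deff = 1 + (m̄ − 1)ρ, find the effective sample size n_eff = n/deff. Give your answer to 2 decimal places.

deff = 1 + (4 − 1)·0.0792 = 1 + 0.2376 = 1.2376.
n_eff = 688 / 1.2376 = 555.91.

555.91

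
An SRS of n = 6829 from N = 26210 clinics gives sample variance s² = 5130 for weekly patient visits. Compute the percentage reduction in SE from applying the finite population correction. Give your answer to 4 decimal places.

14.0087

f = n/N = 6829/26210 = 0.26054941.
SE_no-fpc = √(s²/n) = 0.86672261; SE_fpc = √((1−f)s²/n) = 0.74530615.
Ratio = √(1−f) = 0.85991313. Reduction = 100·(1 − 0.85991313) = 14.0087%.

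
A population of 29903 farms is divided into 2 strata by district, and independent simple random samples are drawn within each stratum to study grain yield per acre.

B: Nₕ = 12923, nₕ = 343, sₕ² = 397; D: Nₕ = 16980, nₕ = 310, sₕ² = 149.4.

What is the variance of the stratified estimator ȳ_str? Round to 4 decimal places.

Var(ȳ_str) = Σₕ Wₕ²(1 − fₕ)sₕ²/nₕ with Wₕ = Nₕ/N, N = 29903.
B: Wₕ = 0.43216400; term = 0.43216400²·(1 − 0.02654182)·397/343 = 0.21043155.
D: Wₕ = 0.56783600; term = 0.56783600²·(1 − 0.01825677)·149.4/310 = 0.15255719.
Sum = 0.36298874.

0.3630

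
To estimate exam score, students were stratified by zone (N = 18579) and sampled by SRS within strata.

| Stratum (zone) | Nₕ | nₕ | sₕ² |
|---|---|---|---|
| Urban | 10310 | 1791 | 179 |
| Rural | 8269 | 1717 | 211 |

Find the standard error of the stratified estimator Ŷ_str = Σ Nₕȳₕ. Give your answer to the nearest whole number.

3929

Var(Ŷ_str) = Σₕ Nₕ²(1 − fₕ)sₕ²/nₕ.
Urban: 10310²·(1 − 1791/10310)·179/1791 = 8.778185 × 10^6.
Rural: 8269²·(1 − 1717/8269)·211/1717 = 6.6579272 × 10^6.
Sum = 1.5436112 × 10^7.
SE = √(1.5436112 × 10^7) = 3929.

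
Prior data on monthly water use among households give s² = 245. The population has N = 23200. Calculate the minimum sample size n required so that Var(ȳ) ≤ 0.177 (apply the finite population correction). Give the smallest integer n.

Without fpc, n₀ = s²/D = 245/0.177 = 1384.1808.
With fpc, (1 − n/N)·s²/n ≤ D requires n ≥ n₀/(1 + n₀/N) = 1384.1808/(1 + 1384.1808/23200) = 1306.2463.
Rounding up, n = 1307.

1307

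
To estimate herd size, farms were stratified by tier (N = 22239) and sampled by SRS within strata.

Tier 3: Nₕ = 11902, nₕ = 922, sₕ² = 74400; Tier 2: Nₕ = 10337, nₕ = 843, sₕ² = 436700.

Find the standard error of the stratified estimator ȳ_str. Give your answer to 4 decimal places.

Var(ȳ_str) = Σₕ Wₕ²(1 − fₕ)sₕ²/nₕ with Wₕ = Nₕ/N, N = 22239.
Tier 3: Wₕ = 0.53518593; term = 0.53518593²·(1 − 0.07746597)·74400/922 = 21.322287.
Tier 2: Wₕ = 0.46481407; term = 0.46481407²·(1 − 0.08155171)·436700/843 = 102.79426.
Sum = 124.11655.
SE = √(124.11655) = 11.1408.

11.1408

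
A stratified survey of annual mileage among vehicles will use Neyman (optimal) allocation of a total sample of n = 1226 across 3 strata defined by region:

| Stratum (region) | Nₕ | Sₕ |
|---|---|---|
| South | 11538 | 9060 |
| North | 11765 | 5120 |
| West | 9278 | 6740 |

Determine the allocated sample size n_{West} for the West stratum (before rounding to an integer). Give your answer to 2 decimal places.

337.28

Neyman allocation: nₕ = n·NₕSₕ / Σⱼ NⱼSⱼ.
Σ NⱼSⱼ = 11538·9060 + 11765·5120 + 9278·6740 = 2.273048 × 10^8.
n_{West} = 1226·9278·6740 / (2.273048 × 10^8) = 337.28.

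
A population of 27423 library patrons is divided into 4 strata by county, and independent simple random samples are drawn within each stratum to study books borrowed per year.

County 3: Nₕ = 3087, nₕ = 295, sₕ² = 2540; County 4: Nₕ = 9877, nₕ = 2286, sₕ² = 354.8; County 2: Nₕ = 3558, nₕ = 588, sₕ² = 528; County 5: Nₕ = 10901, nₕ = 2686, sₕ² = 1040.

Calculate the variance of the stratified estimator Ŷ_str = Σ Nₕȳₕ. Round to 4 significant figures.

Var(Ŷ_str) = Σₕ Nₕ²(1 − fₕ)sₕ²/nₕ.
County 3: 3087²·(1 − 295/3087)·2540/295 = 7.4210224 × 10^7.
County 4: 9877²·(1 − 2286/9877)·354.8/2286 = 1.1636743 × 10^7.
County 2: 3558²·(1 − 588/3558)·528/588 = 9.4889682 × 10^6.
County 5: 10901²·(1 − 2686/10901)·1040/2686 = 3.4673784 × 10^7.
Sum = 1.3000972 × 10^8.

1.300 × 10^8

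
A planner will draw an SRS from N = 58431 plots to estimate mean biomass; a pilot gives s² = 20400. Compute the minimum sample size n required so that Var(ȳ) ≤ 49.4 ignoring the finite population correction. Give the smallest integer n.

413

Without fpc, n₀ = s²/D = 20400/49.4 = 412.9555.
Rounding up, n = 413.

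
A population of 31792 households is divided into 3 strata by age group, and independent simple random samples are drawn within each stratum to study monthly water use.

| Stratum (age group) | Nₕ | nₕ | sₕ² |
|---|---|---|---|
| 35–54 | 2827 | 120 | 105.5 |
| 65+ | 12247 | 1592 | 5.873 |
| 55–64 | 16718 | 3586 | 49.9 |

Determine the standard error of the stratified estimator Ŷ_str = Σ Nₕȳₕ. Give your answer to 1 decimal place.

Var(Ŷ_str) = Σₕ Nₕ²(1 − fₕ)sₕ²/nₕ.
35–54: 2827²·(1 − 120/2827)·105.5/120 = 6.7279891 × 10^6.
65+: 12247²·(1 − 1592/12247)·5.873/1592 = 481393.38.
55–64: 16718²·(1 − 3586/16718)·49.9/3586 = 3.0549595 × 10^6.
Sum = 1.0264342 × 10^7.
SE = √(1.0264342 × 10^7) = 3203.8.

3203.8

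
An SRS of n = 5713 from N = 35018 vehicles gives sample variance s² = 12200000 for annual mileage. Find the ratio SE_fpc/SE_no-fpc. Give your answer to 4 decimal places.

0.9148

f = n/N = 5713/35018 = 0.16314467.
SE_no-fpc = √(s²/n) = 46.211259; SE_fpc = √((1−f)s²/n) = 42.273966.
Ratio = √(1−f) = 0.91479797.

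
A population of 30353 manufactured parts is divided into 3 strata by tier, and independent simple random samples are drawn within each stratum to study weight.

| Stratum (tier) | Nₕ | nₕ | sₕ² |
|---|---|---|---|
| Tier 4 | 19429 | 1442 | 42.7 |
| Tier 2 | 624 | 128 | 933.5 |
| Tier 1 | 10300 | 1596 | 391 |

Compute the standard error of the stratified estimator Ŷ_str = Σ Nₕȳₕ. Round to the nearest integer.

5880

Var(Ŷ_str) = Σₕ Nₕ²(1 − fₕ)sₕ²/nₕ.
Tier 4: 19429²·(1 − 1442/19429)·42.7/1442 = 1.0348366 × 10^7.
Tier 2: 624²·(1 − 128/624)·933.5/128 = 2.257203 × 10^6.
Tier 1: 10300²·(1 − 1596/10300)·391/1596 = 2.1963421 × 10^7.
Sum = 3.456899 × 10^7.
SE = √(3.456899 × 10^7) = 5880.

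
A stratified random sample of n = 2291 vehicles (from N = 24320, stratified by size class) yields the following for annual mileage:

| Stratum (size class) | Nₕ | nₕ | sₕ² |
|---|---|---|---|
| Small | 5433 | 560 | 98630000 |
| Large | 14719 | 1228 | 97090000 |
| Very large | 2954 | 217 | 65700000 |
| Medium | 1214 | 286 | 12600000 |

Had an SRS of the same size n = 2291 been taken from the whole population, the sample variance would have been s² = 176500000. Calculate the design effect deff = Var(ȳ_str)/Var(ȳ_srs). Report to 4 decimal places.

Var(ȳ_str) = Σ Wₕ²(1−fₕ)sₕ²/nₕ with Wₕ = Nₕ/24320:
  Small: (5433/24320)²·(1−560/5433)·98630000/560 = 7883.698
  Large: (14719/24320)²·(1−1228/14719)·97090000/1228 = 26544.31
  Very large: (2954/24320)²·(1−217/2954)·65700000/217 = 4138.6984
  Medium: (1214/24320)²·(1−286/1214)·12600000/286 = 83.915857
  → Var(ȳ_str) = 38650.622.
Var(ȳ_srs) = (1 − 2291/24320)·176500000/2291 = 69783.192.
deff = 38650.622 / 69783.192 = 0.5539.

0.5539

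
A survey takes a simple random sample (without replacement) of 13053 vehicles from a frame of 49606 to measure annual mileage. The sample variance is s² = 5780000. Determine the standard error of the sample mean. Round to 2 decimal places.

18.06

Under SRS without replacement, Var(ȳ) = (1 − f)·s²/n with f = n/N = 13053/49606 = 0.26313349.
Var(ȳ) = (1 − 0.26313349)·5780000/13053 = 0.73686651·442.81008 = 326.29192.
SE(ȳ) = √(326.29192) = 18.06.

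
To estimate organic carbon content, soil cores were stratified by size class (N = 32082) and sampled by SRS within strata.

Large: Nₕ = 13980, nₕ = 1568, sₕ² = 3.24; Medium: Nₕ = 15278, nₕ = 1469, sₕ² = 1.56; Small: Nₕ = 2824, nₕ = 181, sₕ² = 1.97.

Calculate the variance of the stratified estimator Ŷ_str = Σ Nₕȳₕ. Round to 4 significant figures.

Var(Ŷ_str) = Σₕ Nₕ²(1 − fₕ)sₕ²/nₕ.
Large: 13980²·(1 − 1568/13980)·3.24/1568 = 358548.48.
Medium: 15278²·(1 − 1469/15278)·1.56/1469 = 224043.08.
Small: 2824²·(1 − 181/2824)·1.97/181 = 81236.183.
Sum = 663827.74.

663800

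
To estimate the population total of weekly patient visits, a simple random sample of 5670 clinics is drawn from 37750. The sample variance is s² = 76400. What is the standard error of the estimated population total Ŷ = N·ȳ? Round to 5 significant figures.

127740

Var(Ŷ) = N²·Var(ȳ) = N²·(1 − n/N)·s²/n.
f = 5670/37750 = 0.15019868; Var(ȳ) = 0.84980132·76400/5670 = 11.450586.
Var(Ŷ) = 37750² · 11.450586 = 1.6317801 × 10^10.
SE(Ŷ) = √(1.6317801 × 10^10) = 127740.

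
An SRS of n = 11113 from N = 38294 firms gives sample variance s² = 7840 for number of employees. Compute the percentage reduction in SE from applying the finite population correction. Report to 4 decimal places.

f = n/N = 11113/38294 = 0.29020212.
SE_no-fpc = √(s²/n) = 0.83992861; SE_fpc = √((1−f)s²/n) = 0.70763568.
Ratio = √(1−f) = 0.84249503. Reduction = 100·(1 − 0.84249503) = 15.7505%.

15.7505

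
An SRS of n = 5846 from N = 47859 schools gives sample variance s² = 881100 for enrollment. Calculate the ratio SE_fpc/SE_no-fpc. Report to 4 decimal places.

f = n/N = 5846/47859 = 0.12215048.
SE_no-fpc = √(s²/n) = 12.276744; SE_fpc = √((1−f)s²/n) = 11.502526.
Ratio = √(1−f) = 0.93693624.

0.9369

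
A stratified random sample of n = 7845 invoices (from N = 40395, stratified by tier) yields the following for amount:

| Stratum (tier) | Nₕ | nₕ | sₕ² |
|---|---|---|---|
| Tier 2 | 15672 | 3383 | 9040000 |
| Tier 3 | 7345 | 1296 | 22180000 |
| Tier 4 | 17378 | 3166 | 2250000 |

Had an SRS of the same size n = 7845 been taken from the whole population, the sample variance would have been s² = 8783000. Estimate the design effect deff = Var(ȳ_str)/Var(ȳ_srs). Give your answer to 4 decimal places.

0.9854

Var(ȳ_str) = Σ Wₕ²(1−fₕ)sₕ²/nₕ with Wₕ = Nₕ/40395:
  Tier 2: (15672/40395)²·(1−3383/15672)·9040000/3383 = 315.39309
  Tier 3: (7345/40395)²·(1−1296/7345)·22180000/1296 = 465.99011
  Tier 4: (17378/40395)²·(1−3166/17378)·2250000/3166 = 107.5651
  → Var(ȳ_str) = 888.9483.
Var(ȳ_srs) = (1 − 7845/40395)·8783000/7845 = 902.1387.
deff = 888.9483 / 902.1387 = 0.9854.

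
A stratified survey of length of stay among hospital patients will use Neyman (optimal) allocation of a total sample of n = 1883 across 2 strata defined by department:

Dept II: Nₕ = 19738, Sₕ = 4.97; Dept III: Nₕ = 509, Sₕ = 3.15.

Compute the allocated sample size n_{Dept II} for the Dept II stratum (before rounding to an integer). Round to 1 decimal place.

Neyman allocation: nₕ = n·NₕSₕ / Σⱼ NⱼSⱼ.
Σ NⱼSⱼ = 19738·4.97 + 509·3.15 = 99701.21.
n_{Dept II} = 1883·19738·4.97 / 99701.21 = 1852.7.

1852.7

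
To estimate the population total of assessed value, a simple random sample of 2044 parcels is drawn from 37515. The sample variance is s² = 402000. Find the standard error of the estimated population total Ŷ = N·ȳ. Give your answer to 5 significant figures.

511580

Var(Ŷ) = N²·Var(ȳ) = N²·(1 − n/N)·s²/n.
f = 2044/37515 = 0.05448487; Var(ȳ) = 0.94551513·402000/2044 = 185.95748.
Var(Ŷ) = 37515² · 185.95748 = 2.6171195 × 10^11.
SE(Ŷ) = √(2.6171195 × 10^11) = 511580.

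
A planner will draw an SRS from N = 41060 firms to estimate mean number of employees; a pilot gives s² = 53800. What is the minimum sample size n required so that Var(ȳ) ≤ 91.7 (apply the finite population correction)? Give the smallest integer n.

579

Without fpc, n₀ = s²/D = 53800/91.7 = 586.6957.
With fpc, (1 − n/N)·s²/n ≤ D requires n ≥ n₀/(1 + n₀/N) = 586.6957/(1 + 586.6957/41060) = 578.4307.
Rounding up, n = 579.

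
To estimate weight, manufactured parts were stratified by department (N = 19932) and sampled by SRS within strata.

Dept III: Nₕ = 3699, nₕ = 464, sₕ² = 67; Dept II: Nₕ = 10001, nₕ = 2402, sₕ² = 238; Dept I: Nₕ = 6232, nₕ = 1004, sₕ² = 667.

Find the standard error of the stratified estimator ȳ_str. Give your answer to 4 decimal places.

0.2789

Var(ȳ_str) = Σₕ Wₕ²(1 − fₕ)sₕ²/nₕ with Wₕ = Nₕ/N, N = 19932.
Dept III: Wₕ = 0.18558098; term = 0.18558098²·(1 − 0.12543931)·67/464 = 0.0043492431.
Dept II: Wₕ = 0.50175597; term = 0.50175597²·(1 − 0.24017598)·238/2402 = 0.018954052.
Dept I: Wₕ = 0.31266305; term = 0.31266305²·(1 − 0.16110398)·667/1004 = 0.054482043.
Sum = 0.077785338.
SE = √(0.077785338) = 0.2789.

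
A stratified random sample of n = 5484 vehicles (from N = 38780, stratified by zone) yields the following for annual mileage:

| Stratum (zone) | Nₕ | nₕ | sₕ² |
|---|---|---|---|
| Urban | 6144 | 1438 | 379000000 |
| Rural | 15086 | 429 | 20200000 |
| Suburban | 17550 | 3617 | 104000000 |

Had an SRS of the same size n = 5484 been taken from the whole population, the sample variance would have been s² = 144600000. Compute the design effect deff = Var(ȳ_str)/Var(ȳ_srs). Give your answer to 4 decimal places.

Var(ȳ_str) = Σ Wₕ²(1−fₕ)sₕ²/nₕ with Wₕ = Nₕ/38780:
  Urban: (6144/38780)²·(1−1438/6144)·379000000/1438 = 5067.1976
  Rural: (15086/38780)²·(1−429/15086)·20200000/429 = 6923.053
  Suburban: (17550/38780)²·(1−3617/17550)·104000000/3617 = 4675.1008
  → Var(ȳ_str) = 16665.351.
Var(ȳ_srs) = (1 − 5484/38780)·144600000/5484 = 22638.889.
deff = 16665.351 / 22638.889 = 0.7361.

0.7361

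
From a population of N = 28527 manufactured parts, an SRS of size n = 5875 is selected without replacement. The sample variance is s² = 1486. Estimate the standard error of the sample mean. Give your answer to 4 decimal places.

0.4482

Under SRS without replacement, Var(ȳ) = (1 − f)·s²/n with f = n/N = 5875/28527 = 0.20594524.
Var(ȳ) = (1 − 0.20594524)·1486/5875 = 0.79405476·0.25293617 = 0.20084517.
SE(ȳ) = √(0.20084517) = 0.4482.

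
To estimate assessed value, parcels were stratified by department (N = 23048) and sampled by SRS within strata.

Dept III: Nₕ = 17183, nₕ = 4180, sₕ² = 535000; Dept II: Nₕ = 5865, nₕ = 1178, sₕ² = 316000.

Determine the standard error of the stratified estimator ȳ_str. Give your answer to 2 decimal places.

Var(ȳ_str) = Σₕ Wₕ²(1 − fₕ)sₕ²/nₕ with Wₕ = Nₕ/N, N = 23048.
Dept III: Wₕ = 0.74553107; term = 0.74553107²·(1 − 0.24326369)·535000/4180 = 53.833617.
Dept II: Wₕ = 0.25446893; term = 0.25446893²·(1 − 0.20085251)·316000/1178 = 13.88156.
Sum = 67.715177.
SE = √(67.715177) = 8.23.

8.23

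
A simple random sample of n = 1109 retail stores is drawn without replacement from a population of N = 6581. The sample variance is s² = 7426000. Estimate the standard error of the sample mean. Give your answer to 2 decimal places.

Under SRS without replacement, Var(ȳ) = (1 − f)·s²/n with f = n/N = 1109/6581 = 0.16851542.
Var(ȳ) = (1 − 0.16851542)·7426000/1109 = 0.83148458·6696.1226 = 5567.7227.
SE(ȳ) = √(5567.7227) = 74.62.

74.62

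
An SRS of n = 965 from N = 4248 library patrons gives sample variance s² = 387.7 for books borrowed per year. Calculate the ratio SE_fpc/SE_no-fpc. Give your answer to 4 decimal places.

0.8791

f = n/N = 965/4248 = 0.22716573.
SE_no-fpc = √(s²/n) = 0.63384671; SE_fpc = √((1−f)s²/n) = 0.55722094.
Ratio = √(1−f) = 0.87910993.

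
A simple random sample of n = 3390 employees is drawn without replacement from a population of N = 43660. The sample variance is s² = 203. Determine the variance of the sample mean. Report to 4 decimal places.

0.0552

Under SRS without replacement, Var(ȳ) = (1 − f)·s²/n with f = n/N = 3390/43660 = 0.07764544.
Var(ȳ) = (1 − 0.07764544)·203/3390 = 0.92235456·0.059882006 = 0.055232441.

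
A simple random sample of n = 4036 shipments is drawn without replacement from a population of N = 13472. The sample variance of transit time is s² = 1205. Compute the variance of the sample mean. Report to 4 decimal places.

Under SRS without replacement, Var(ȳ) = (1 − f)·s²/n with f = n/N = 4036/13472 = 0.29958432.
Var(ȳ) = (1 − 0.29958432)·1205/4036 = 0.70041568·0.29856293 = 0.20911816.

0.2091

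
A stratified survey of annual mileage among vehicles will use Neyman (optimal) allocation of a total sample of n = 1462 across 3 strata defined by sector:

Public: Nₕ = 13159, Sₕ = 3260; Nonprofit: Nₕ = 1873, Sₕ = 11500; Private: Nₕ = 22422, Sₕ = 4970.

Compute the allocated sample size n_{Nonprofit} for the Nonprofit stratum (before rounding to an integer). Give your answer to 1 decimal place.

Neyman allocation: nₕ = n·NₕSₕ / Σⱼ NⱼSⱼ.
Σ NⱼSⱼ = 13159·3260 + 1873·11500 + 22422·4970 = 1.7587518 × 10^8.
n_{Nonprofit} = 1462·1873·11500 / (1.7587518 × 10^8) = 179.1.

179.1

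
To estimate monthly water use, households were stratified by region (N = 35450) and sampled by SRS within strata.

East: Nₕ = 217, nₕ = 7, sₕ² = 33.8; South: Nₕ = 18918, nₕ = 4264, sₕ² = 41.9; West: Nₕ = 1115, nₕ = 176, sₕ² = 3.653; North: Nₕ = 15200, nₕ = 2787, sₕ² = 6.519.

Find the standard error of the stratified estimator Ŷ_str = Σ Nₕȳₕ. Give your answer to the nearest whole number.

1846

Var(Ŷ_str) = Σₕ Nₕ²(1 − fₕ)sₕ²/nₕ.
East: 217²·(1 − 7/217)·33.8/7 = 220038.
South: 18918²·(1 − 4264/18918)·41.9/4264 = 2.7241325 × 10^6.
West: 1115²·(1 − 176/1115)·3.653/176 = 21730.888.
North: 15200²·(1 − 2787/15200)·6.519/2787 = 441330.92.
Sum = 3.4072323 × 10^6.
SE = √(3.4072323 × 10^6) = 1846.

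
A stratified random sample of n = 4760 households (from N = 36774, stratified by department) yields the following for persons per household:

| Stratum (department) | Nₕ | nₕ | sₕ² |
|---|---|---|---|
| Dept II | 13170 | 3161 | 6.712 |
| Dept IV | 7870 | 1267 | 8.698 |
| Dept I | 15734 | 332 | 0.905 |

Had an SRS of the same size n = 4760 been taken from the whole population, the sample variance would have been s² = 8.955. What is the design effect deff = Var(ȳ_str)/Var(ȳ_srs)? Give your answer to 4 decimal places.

0.5857

Var(ȳ_str) = Σ Wₕ²(1−fₕ)sₕ²/nₕ with Wₕ = Nₕ/36774:
  Dept II: (13170/36774)²·(1−3161/13170)·6.712/3161 = 2.0697704 × 10^-4
  Dept IV: (7870/36774)²·(1−1267/7870)·8.698/1267 = 2.6380139 × 10^-4
  Dept I: (15734/36774)²·(1−332/15734)·0.905/332 = 4.8847801 × 10^-4
  → Var(ȳ_str) = 9.5925644 × 10^-4.
Var(ȳ_srs) = (1 − 4760/36774)·8.955/4760 = 0.0016377881.
deff = (9.5925644 × 10^-4) / 0.0016377881 = 0.5857.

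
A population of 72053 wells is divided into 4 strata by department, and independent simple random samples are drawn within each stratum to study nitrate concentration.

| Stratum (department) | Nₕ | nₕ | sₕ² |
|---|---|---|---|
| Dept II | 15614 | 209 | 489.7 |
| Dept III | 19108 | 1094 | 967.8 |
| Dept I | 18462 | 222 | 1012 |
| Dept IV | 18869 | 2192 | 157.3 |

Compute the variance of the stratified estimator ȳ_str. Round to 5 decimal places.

0.46724

Var(ȳ_str) = Σₕ Wₕ²(1 − fₕ)sₕ²/nₕ with Wₕ = Nₕ/N, N = 72053.
Dept II: Wₕ = 0.21670159; term = 0.21670159²·(1 − 0.01338542)·489.7/209 = 0.10855643.
Dept III: Wₕ = 0.26519368; term = 0.26519368²·(1 − 0.05725351)·967.8/1094 = 0.058652908.
Dept I: Wₕ = 0.25622805; term = 0.25622805²·(1 − 0.01202470)·1012/222 = 0.29568343.
Dept IV: Wₕ = 0.26187667; term = 0.26187667²·(1 − 0.11616938)·157.3/2192 = 0.0043496153.
Sum = 0.46724238.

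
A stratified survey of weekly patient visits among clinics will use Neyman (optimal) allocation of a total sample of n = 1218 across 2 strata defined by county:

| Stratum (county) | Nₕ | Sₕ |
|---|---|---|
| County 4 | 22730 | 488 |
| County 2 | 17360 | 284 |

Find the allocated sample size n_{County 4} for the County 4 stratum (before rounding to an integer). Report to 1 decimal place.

843.2

Neyman allocation: nₕ = n·NₕSₕ / Σⱼ NⱼSⱼ.
Σ NⱼSⱼ = 22730·488 + 17360·284 = 1.602248 × 10^7.
n_{County 4} = 1218·22730·488 / (1.602248 × 10^7) = 843.2.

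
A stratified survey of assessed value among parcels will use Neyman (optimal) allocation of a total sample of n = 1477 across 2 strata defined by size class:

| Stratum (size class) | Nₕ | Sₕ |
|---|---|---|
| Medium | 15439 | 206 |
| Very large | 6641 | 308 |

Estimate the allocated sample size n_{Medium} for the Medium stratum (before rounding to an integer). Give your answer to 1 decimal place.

Neyman allocation: nₕ = n·NₕSₕ / Σⱼ NⱼSⱼ.
Σ NⱼSⱼ = 15439·206 + 6641·308 = 5.225862 × 10^6.
n_{Medium} = 1477·15439·206 / (5.225862 × 10^6) = 898.9.

898.9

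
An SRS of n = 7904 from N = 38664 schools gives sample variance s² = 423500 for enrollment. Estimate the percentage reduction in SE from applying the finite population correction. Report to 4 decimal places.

f = n/N = 7904/38664 = 0.20442789.
SE_no-fpc = √(s²/n) = 7.3198679; SE_fpc = √((1−f)s²/n) = 6.5289451.
Ratio = √(1−f) = 0.89194849. Reduction = 100·(1 − 0.89194849) = 10.8052%.

10.8052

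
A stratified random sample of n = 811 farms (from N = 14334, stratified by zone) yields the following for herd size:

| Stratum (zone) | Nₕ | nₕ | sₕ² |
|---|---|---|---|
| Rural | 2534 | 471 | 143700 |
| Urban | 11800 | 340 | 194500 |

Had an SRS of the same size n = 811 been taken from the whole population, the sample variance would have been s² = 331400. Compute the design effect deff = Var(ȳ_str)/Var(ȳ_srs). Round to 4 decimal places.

Var(ȳ_str) = Σ Wₕ²(1−fₕ)sₕ²/nₕ with Wₕ = Nₕ/14334:
  Rural: (2534/14334)²·(1−471/2534)·143700/471 = 7.7625945
  Urban: (11800/14334)²·(1−340/11800)·194500/340 = 376.50653
  → Var(ȳ_str) = 384.26912.
Var(ȳ_srs) = (1 − 811/14334)·331400/811 = 385.51146.
deff = 384.26912 / 385.51146 = 0.9968.

0.9968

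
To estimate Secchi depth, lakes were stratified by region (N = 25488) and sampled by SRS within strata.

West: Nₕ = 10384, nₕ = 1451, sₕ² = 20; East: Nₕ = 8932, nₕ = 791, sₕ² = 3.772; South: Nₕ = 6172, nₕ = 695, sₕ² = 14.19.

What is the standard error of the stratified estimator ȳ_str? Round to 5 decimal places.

0.05970

Var(ȳ_str) = Σₕ Wₕ²(1 − fₕ)sₕ²/nₕ with Wₕ = Nₕ/N, N = 25488.
West: Wₕ = 0.40740741; term = 0.40740741²·(1 − 0.13973421)·20/1451 = 0.0019681268.
East: Wₕ = 0.35043942; term = 0.35043942²·(1 − 0.08855799)·3.772/791 = 5.3376507 × 10^-4.
South: Wₕ = 0.24215317; term = 0.24215317²·(1 − 0.11260531)·14.19/695 = 0.0010624163.
Sum = 0.0035643082.
SE = √(0.0035643082) = 0.05970.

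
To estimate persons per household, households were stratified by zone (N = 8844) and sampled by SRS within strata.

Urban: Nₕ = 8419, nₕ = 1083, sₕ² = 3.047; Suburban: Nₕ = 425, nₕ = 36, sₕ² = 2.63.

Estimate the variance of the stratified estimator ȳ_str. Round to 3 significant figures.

0.00238

Var(ȳ_str) = Σₕ Wₕ²(1 − fₕ)sₕ²/nₕ with Wₕ = Nₕ/N, N = 8844.
Urban: Wₕ = 0.95194482; term = 0.95194482²·(1 − 0.12863761)·3.047/1083 = 0.0022216025.
Suburban: Wₕ = 0.04805518; term = 0.04805518²·(1 − 0.08470588)·2.63/36 = 1.5441672 × 10^-4.
Sum = 0.0023760192.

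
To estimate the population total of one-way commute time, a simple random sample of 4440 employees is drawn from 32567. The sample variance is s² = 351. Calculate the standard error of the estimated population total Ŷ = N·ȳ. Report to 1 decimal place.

Var(Ŷ) = N²·Var(ȳ) = N²·(1 − n/N)·s²/n.
f = 4440/32567 = 0.13633433; Var(ȳ) = 0.86366567·351/4440 = 0.068276273.
Var(Ŷ) = 32567² · 0.068276273 = 7.2414463 × 10^7.
SE(Ŷ) = √(7.2414463 × 10^7) = 8509.7.

8509.7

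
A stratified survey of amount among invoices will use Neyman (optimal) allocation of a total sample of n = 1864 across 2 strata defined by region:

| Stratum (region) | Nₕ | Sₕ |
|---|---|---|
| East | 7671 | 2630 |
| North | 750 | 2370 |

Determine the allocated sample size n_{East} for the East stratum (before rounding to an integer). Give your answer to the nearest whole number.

1713

Neyman allocation: nₕ = n·NₕSₕ / Σⱼ NⱼSⱼ.
Σ NⱼSⱼ = 7671·2630 + 750·2370 = 2.195223 × 10^7.
n_{East} = 1864·7671·2630 / (2.195223 × 10^7) = 1713.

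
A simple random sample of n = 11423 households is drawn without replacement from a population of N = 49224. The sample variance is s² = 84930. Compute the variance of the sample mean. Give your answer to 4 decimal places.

Under SRS without replacement, Var(ȳ) = (1 − f)·s²/n with f = n/N = 11423/49224 = 0.23206160.
Var(ȳ) = (1 − 0.23206160)·84930/11423 = 0.76793840·7.4349996 = 5.7096217.

5.7096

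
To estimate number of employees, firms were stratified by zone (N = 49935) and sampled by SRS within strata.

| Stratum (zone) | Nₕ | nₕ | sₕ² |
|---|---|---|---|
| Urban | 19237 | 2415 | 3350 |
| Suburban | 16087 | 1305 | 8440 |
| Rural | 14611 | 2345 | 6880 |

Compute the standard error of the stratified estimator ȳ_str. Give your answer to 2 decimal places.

1.00

Var(ȳ_str) = Σₕ Wₕ²(1 − fₕ)sₕ²/nₕ with Wₕ = Nₕ/N, N = 49935.
Urban: Wₕ = 0.38524081; term = 0.38524081²·(1 − 0.12553933)·3350/2415 = 0.18002488.
Suburban: Wₕ = 0.32215881; term = 0.32215881²·(1 − 0.08112140)·8440/1305 = 0.61677972.
Rural: Wₕ = 0.29260038; term = 0.29260038²·(1 − 0.16049552)·6880/2345 = 0.21087174.
Sum = 1.0076763.
SE = √(1.0076763) = 1.00.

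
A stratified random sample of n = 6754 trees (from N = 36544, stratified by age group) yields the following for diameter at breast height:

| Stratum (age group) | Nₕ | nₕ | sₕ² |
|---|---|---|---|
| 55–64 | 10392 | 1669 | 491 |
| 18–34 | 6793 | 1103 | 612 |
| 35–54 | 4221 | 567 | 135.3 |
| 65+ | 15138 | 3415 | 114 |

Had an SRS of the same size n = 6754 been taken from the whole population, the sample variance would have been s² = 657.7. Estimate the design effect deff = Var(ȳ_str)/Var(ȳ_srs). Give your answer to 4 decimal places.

0.5445

Var(ȳ_str) = Σ Wₕ²(1−fₕ)sₕ²/nₕ with Wₕ = Nₕ/36544:
  55–64: (10392/36544)²·(1−1669/10392)·491/1669 = 0.019969077
  18–34: (6793/36544)²·(1−1103/6793)·612/1103 = 0.016058968
  35–54: (4221/36544)²·(1−567/4221)·135.3/567 = 0.0027559191
  65+: (15138/36544)²·(1−3415/15138)·114/3415 = 0.0044359766
  → Var(ȳ_str) = 0.043219941.
Var(ȳ_srs) = (1 − 6754/36544)·657.7/6754 = 0.079381848.
deff = 0.043219941 / 0.079381848 = 0.5445.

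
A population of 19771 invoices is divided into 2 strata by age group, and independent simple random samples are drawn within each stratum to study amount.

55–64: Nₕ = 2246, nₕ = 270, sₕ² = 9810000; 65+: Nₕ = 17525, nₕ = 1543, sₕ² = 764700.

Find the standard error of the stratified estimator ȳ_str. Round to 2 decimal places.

Var(ȳ_str) = Σₕ Wₕ²(1 − fₕ)sₕ²/nₕ with Wₕ = Nₕ/N, N = 19771.
55–64: Wₕ = 0.11360073; term = 0.11360073²·(1 − 0.12021371)·9810000/270 = 412.51967.
65+: Wₕ = 0.88639927; term = 0.88639927²·(1 − 0.08804565)·764700/1543 = 355.10521.
Sum = 767.62488.
SE = √(767.62488) = 27.71.

27.71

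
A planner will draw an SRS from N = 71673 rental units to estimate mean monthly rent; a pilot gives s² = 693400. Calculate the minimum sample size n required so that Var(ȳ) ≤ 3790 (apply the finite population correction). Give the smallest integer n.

183

Without fpc, n₀ = s²/D = 693400/3790 = 182.9551.
With fpc, (1 − n/N)·s²/n ≤ D requires n ≥ n₀/(1 + n₀/N) = 182.9551/(1 + 182.9551/71673) = 182.4893.
Rounding up, n = 183.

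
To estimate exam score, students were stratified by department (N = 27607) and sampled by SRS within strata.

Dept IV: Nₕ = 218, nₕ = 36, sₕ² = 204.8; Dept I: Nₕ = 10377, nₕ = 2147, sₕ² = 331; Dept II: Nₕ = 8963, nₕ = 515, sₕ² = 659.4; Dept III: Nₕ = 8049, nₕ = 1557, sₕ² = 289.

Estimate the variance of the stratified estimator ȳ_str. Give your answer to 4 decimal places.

Var(ȳ_str) = Σₕ Wₕ²(1 − fₕ)sₕ²/nₕ with Wₕ = Nₕ/N, N = 27607.
Dept IV: Wₕ = 0.00789655; term = 0.00789655²·(1 − 0.16513761)·204.8/36 = 2.9615352 × 10^-4.
Dept I: Wₕ = 0.37588293; term = 0.37588293²·(1 − 0.20689987)·331/2147 = 0.017275442.
Dept II: Wₕ = 0.32466403; term = 0.32466403²·(1 − 0.05745844)·659.4/515 = 0.12720688.
Dept III: Wₕ = 0.29155649; term = 0.29155649²·(1 − 0.19344018)·289/1557 = 0.01272598.
Sum = 0.15750446.

0.1575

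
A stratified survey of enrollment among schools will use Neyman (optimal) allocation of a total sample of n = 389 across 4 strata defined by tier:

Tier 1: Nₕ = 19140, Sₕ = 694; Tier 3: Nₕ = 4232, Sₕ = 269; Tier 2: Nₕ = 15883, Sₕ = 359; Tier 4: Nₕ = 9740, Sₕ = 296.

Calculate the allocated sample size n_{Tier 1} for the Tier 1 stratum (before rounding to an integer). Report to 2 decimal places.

224.59

Neyman allocation: nₕ = n·NₕSₕ / Σⱼ NⱼSⱼ.
Σ NⱼSⱼ = 19140·694 + 4232·269 + 15883·359 + 9740·296 = 2.3006605 × 10^7.
n_{Tier 1} = 389·19140·694 / (2.3006605 × 10^7) = 224.59.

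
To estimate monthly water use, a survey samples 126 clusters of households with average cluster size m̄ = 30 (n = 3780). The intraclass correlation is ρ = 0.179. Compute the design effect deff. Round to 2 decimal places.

6.19

deff = 1 + (30 − 1)·0.179 = 1 + 5.191 = 6.191.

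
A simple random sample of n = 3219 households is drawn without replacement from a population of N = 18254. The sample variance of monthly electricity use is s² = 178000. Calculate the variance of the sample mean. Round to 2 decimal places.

45.55

Under SRS without replacement, Var(ȳ) = (1 − f)·s²/n with f = n/N = 3219/18254 = 0.17634491.
Var(ȳ) = (1 − 0.17634491)·178000/3219 = 0.82365509·55.296676 = 45.545389.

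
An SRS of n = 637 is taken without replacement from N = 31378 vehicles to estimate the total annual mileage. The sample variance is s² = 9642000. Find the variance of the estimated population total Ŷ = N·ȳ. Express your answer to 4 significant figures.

1.460 × 10^13

Var(Ŷ) = N²·Var(ȳ) = N²·(1 − n/N)·s²/n.
f = 637/31378 = 0.02030085; Var(ȳ) = 0.97969915·9642000/637 = 14829.292.
Var(Ŷ) = 31378² · 14829.292 = 1.4600608 × 10^13.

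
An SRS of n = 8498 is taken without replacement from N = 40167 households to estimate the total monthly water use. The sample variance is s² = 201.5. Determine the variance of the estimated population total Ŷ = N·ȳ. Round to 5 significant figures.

3.0162 × 10^7

Var(Ŷ) = N²·Var(ȳ) = N²·(1 − n/N)·s²/n.
f = 8498/40167 = 0.21156671; Var(ȳ) = 0.78843329·201.5/8498 = 0.018694906.
Var(Ŷ) = 40167² · 0.018694906 = 3.0162135 × 10^7.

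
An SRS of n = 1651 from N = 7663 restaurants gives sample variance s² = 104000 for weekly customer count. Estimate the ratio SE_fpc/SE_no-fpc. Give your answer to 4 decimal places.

f = n/N = 1651/7663 = 0.21545087.
SE_no-fpc = √(s²/n) = 7.9367579; SE_fpc = √((1−f)s²/n) = 7.0299657.
Ratio = √(1−f) = 0.88574778.

0.8857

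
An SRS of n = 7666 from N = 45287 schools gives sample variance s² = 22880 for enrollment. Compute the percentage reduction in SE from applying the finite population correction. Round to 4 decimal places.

f = n/N = 7666/45287 = 0.16927595.
SE_no-fpc = √(s²/n) = 1.7276016; SE_fpc = √((1−f)s²/n) = 1.5746063.
Ratio = √(1−f) = 0.91144064. Reduction = 100·(1 − 0.91144064) = 8.8559%.

8.8559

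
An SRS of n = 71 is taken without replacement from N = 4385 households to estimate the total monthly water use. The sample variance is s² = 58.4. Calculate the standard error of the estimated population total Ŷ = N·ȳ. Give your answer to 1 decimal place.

3944.6

Var(Ŷ) = N²·Var(ȳ) = N²·(1 − n/N)·s²/n.
f = 71/4385 = 0.01619156; Var(ȳ) = 0.98380844·58.4/71 = 0.80921708.
Var(Ŷ) = 4385² · 0.80921708 = 1.5559808 × 10^7.
SE(Ŷ) = √(1.5559808 × 10^7) = 3944.6.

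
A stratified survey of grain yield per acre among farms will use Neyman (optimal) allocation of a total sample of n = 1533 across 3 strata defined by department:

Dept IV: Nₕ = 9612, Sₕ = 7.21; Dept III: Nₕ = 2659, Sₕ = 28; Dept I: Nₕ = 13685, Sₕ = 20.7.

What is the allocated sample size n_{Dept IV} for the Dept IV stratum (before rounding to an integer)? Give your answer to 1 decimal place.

248.8

Neyman allocation: nₕ = n·NₕSₕ / Σⱼ NⱼSⱼ.
Σ NⱼSⱼ = 9612·7.21 + 2659·28 + 13685·20.7 = 427034.02.
n_{Dept IV} = 1533·9612·7.21 / 427034.02 = 248.8.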